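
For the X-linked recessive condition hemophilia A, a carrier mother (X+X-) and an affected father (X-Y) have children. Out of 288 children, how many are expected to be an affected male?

Cross: X+X- × X-Y
Offspring: 1 X+X-, 1 X+Y, 1 X-X-, 1 X-Y
Probability of an affected male: 1/4
Expected count = 1/4 × 288 = 72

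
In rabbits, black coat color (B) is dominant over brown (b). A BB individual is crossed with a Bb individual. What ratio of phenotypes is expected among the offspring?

Punnett square for BB × Bb:
Offspring genotypes: 2 BB, 2 Bb
black: 4, brown: 0
Ratio: all black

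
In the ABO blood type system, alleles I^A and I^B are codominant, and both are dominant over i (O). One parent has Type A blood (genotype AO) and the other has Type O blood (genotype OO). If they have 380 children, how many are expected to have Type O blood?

Cross: AO × OO
Possible offspring genotypes: 2 AO, 2 OO
Blood type counts: 2 Type A, 2 Type O
Probability of Type O: 2/4 = 1/2
Expected count = 1/2 × 380 = 190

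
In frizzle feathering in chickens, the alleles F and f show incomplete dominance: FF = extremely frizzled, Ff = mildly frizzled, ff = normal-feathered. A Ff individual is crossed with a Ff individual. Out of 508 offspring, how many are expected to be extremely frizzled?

Punnett square for Ff × Ff:
Offspring genotypes: 1 FF, 2 Ff, 1 ff
Phenotype counts: 1 extremely frizzled, 2 mildly frizzled, 1 normal-feathered
extremely frizzled: 1 out of 4 → fraction 1/4
Expected count = 1/4 × 508 = 127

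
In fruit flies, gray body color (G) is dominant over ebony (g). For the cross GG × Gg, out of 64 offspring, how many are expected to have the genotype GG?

Punnett square for GG × Gg:
Offspring genotypes: 2 GG, 2 Gg
Total offspring: 4
Count with target: 2
Probability: 2/4 = 1/2
Expected count = 1/2 × 64 = 32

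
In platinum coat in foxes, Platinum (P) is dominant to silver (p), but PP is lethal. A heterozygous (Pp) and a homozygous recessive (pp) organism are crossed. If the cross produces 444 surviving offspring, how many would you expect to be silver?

Cross: Pp × pp
Punnett square offspring (before lethality): 2 Pp, 2 pp
No PP offspring are produced in this cross.
silver: 2 out of 4 → fraction 1/2
Expected count = 1/2 × 444 = 222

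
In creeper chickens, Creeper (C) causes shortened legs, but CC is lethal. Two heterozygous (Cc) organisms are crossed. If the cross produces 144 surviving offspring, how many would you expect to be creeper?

Cross: Cc × Cc
Punnett square offspring (before lethality): 1 CC, 2 Cc, 1 cc
The CC genotype is lethal (embryos die); surviving offspring: 2 Cc, 1 cc
creeper: 2 out of 3 → fraction 2/3
Expected count = 2/3 × 144 = 96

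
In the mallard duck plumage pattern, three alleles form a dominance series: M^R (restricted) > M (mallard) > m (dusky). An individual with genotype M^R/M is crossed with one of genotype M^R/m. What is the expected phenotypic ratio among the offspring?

Cross: M^R/M × M^R/m
Allele dominance: M^R > M > m
Offspring genotypes: 1 M^R/M^R, 1 M^R/m, 1 M^R/M, 1 M/m
Phenotype counts: 3 restricted, 1 mallard
Ratio: 3 restricted : 1 mallard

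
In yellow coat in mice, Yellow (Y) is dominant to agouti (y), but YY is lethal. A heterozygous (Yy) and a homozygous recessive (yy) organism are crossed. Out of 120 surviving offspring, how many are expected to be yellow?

Cross: Yy × yy
Punnett square offspring (before lethality): 2 Yy, 2 yy
No YY offspring are produced in this cross.
yellow: 2 out of 4 → fraction 1/2
Expected count = 1/2 × 120 = 60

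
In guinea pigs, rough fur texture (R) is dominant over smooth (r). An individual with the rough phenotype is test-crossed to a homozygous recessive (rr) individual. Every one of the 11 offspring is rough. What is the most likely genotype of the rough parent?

Test cross: ? × rr
All offspring are rough.
If the unknown parent were heterozygous (Rr), about half of 11 offspring would be smooth; none are. The unknown parent is most likely homozygous dominant (RR).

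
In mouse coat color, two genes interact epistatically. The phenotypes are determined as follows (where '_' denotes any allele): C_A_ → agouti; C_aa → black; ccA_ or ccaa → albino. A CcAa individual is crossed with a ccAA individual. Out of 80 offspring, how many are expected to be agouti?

Cross: CcAa × ccAA — consider each gene separately:
C gene: Cc × cc → 2 Cc, 2 cc → 2 C_ : 2 cc (out of 4)
A gene: Aa × AA → 2 AA, 2 Aa → 4 A_ (out of 4)
Genotype classes (out of 4 × 4 = 16): C_A_ = 2×4 = 8; ccA_ = 2×4 = 8
Apply the phenotype rules: C_A_ (8) → agouti; ccA_ (8) → albino
Phenotype counts (out of 16): 8 agouti, 8 albino
agouti: 8 out of 16 → fraction 1/2
Expected count = 1/2 × 80 = 40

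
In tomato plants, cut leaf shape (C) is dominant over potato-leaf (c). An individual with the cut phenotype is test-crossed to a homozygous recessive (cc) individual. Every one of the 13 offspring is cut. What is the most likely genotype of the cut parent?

Test cross: ? × cc
All offspring are cut.
If the unknown parent were heterozygous (Cc), about half of 13 offspring would be potato-leaf; none are. The unknown parent is most likely homozygous dominant (CC).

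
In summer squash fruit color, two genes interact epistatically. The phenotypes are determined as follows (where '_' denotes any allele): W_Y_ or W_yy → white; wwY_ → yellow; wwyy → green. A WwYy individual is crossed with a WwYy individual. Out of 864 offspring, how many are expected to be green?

Cross: WwYy × WwYy — consider each gene separately:
W gene: Ww × Ww → 1 WW, 2 Ww, 1 ww → 3 W_ : 1 ww (out of 4)
Y gene: Yy × Yy → 1 YY, 2 Yy, 1 yy → 3 Y_ : 1 yy (out of 4)
Genotype classes (out of 4 × 4 = 16): W_Y_ = 3×3 = 9; W_yy = 3×1 = 3; wwY_ = 1×3 = 3; wwyy = 1×1 = 1
Apply the phenotype rules: W_Y_ (9) + W_yy (3) → white; wwY_ (3) → yellow; wwyy (1) → green
Phenotype counts (out of 16): 12 white, 3 yellow, 1 green
green: 1 out of 16 → fraction 1/16
Expected count = 1/16 × 864 = 54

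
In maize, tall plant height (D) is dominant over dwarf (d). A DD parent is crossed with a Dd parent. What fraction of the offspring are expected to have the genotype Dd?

Punnett square for DD × Dd:
Offspring genotypes: 2 DD, 2 Dd
Total offspring: 4
Count with target: 2
Probability: 2/4 = 1/2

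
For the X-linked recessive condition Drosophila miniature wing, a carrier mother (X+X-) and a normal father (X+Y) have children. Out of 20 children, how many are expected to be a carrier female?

Cross: X+X- × X+Y
Offspring: 1 X+X+, 1 X+Y, 1 X+X-, 1 X-Y
Probability of a carrier female: 1/4
Expected count = 1/4 × 20 = 5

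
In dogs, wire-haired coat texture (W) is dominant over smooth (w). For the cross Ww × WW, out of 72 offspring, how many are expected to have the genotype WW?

Punnett square for Ww × WW:
Offspring genotypes: 2 WW, 2 Ww
Total offspring: 4
Count with target: 2
Probability: 2/4 = 1/2
Expected count = 1/2 × 72 = 36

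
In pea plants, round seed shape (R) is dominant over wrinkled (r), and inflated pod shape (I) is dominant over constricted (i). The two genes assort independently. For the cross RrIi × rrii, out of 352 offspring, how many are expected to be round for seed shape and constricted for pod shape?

Dihybrid cross RrIi × rrii — consider each gene separately:
seed shape: Rr × rr → 2 Rr, 2 rr → 2 R_ : 2 rr (out of 4)
pod shape: Ii × ii → 2 Ii, 2 ii → 2 I_ : 2 ii (out of 4)
Looking for: round (R_) and constricted (ii)
P(round) = 2/4, P(constricted) = 2/4
P(both) = 2/4 × 2/4 = 4/16 = 1/4
Expected count = 1/4 × 352 = 88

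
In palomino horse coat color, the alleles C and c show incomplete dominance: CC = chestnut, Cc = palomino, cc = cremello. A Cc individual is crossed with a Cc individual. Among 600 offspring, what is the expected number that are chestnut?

Punnett square for Cc × Cc:
Offspring genotypes: 1 CC, 2 Cc, 1 cc
Phenotype counts: 1 chestnut, 2 palomino, 1 cremello
chestnut: 1 out of 4 → fraction 1/4
Expected count = 1/4 × 600 = 150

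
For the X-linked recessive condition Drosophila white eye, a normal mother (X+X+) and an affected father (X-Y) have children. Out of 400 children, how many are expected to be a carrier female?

Cross: X+X+ × X-Y
Offspring: 2 X+X-, 2 X+Y
Probability of a carrier female: 2/4 = 1/2
Expected count = 1/2 × 400 = 200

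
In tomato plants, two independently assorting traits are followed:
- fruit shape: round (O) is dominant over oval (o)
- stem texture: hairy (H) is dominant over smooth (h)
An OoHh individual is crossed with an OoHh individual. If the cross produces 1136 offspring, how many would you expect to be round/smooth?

Dihybrid cross OoHh × OoHh — consider each gene separately:
fruit shape: Oo × Oo → 1 OO, 2 Oo, 1 oo → 3 O_ : 1 oo (out of 4)
stem texture: Hh × Hh → 1 HH, 2 Hh, 1 hh → 3 H_ : 1 hh (out of 4)
Combine (counts out of 4 × 4 = 16): round/hairy (O_H_) = 3×3 = 9; round/smooth (O_hh) = 3×1 = 3; oval/hairy (ooH_) = 1×3 = 3; oval/smooth (oohh) = 1×1 = 1
Phenotype counts (out of 16): 9 round/hairy, 3 round/smooth, 3 oval/hairy, 1 oval/smooth
round/smooth: 3 out of 16 → fraction 3/16
Expected count = 3/16 × 1136 = 213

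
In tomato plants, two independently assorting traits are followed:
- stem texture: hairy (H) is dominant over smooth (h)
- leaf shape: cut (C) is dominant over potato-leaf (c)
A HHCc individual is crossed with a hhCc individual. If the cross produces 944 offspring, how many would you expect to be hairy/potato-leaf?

Dihybrid cross HHCc × hhCc — consider each gene separately:
stem texture: HH × hh → 4 Hh → 4 H_ (out of 4)
leaf shape: Cc × Cc → 1 CC, 2 Cc, 1 cc → 3 C_ : 1 cc (out of 4)
Combine (counts out of 4 × 4 = 16): hairy/cut (H_C_) = 4×3 = 12; hairy/potato-leaf (H_cc) = 4×1 = 4
Phenotype counts (out of 16): 12 hairy/cut, 4 hairy/potato-leaf
hairy/potato-leaf: 4 out of 16 → fraction 1/4
Expected count = 1/4 × 944 = 236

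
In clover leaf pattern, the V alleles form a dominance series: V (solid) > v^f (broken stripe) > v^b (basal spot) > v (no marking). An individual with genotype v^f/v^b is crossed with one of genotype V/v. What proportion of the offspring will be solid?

Cross: v^f/v^b × V/v
Allele dominance: V > v^f > v^b > v
Offspring genotypes: 1 V/v^f, 1 v^f/v, 1 V/v^b, 1 v^b/v
Phenotype counts: 2 solid, 1 broken stripe, 1 basal spot
solid: 2 out of 4
Probability: 2/4 = 1/2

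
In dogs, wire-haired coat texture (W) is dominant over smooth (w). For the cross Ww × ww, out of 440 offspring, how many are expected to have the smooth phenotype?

Punnett square for Ww × ww:
Offspring genotypes: 2 Ww, 2 ww
Total offspring: 4
Count with target: 2
Probability: 2/4 = 1/2
Expected count = 1/2 × 440 = 220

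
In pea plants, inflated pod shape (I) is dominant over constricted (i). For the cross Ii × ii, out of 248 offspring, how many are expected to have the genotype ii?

Punnett square for Ii × ii:
Offspring genotypes: 2 Ii, 2 ii
Total offspring: 4
Count with target: 2
Probability: 2/4 = 1/2
Expected count = 1/2 × 248 = 124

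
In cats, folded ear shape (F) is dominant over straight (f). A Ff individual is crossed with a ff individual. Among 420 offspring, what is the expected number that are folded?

Punnett square for Ff × ff:
Offspring genotypes: 2 Ff, 2 ff
folded: 2, straight: 2
folded: 2 out of 4 → fraction 1/2
Expected count = 1/2 × 420 = 210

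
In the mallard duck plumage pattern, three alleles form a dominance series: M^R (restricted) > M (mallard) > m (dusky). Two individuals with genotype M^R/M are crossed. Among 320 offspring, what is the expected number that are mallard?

Cross: M^R/M × M^R/M
Allele dominance: M^R > M > m
Offspring genotypes: 1 M^R/M^R, 2 M^R/M, 1 M/M
Phenotype counts: 3 restricted, 1 mallard
mallard: 1 out of 4 → fraction 1/4
Expected count = 1/4 × 320 = 80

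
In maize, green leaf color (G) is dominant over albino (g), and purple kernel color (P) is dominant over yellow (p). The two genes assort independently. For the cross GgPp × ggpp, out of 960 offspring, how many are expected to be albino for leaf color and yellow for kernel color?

Dihybrid cross GgPp × ggpp — consider each gene separately:
leaf color: Gg × gg → 2 Gg, 2 gg → 2 G_ : 2 gg (out of 4)
kernel color: Pp × pp → 2 Pp, 2 pp → 2 P_ : 2 pp (out of 4)
Looking for: albino (gg) and yellow (pp)
P(albino) = 2/4, P(yellow) = 2/4
P(both) = 2/4 × 2/4 = 4/16 = 1/4
Expected count = 1/4 × 960 = 240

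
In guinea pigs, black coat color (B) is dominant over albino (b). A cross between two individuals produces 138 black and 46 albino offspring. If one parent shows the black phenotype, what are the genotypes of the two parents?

Observed offspring: 138 black, 46 albino
The observed ratio simplifies to 3:1. Albino (bb) offspring appear, so each parent must contribute one b allele. The parent stated to show black carries B, so it is Bb. The other parent is then either Bb or bb: Bb × bb would give a 1:1 split, whereas Bb × Bb gives 3:1 — matching the data. So both parents are heterozygous (Bb × Bb).
Parent genotypes: Bb × Bb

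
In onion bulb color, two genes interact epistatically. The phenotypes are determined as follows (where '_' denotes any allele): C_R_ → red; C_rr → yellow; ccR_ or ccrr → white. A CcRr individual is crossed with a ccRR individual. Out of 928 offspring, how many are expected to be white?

Cross: CcRr × ccRR — consider each gene separately:
C gene: Cc × cc → 2 Cc, 2 cc → 2 C_ : 2 cc (out of 4)
R gene: Rr × RR → 2 RR, 2 Rr → 4 R_ (out of 4)
Genotype classes (out of 4 × 4 = 16): C_R_ = 2×4 = 8; ccR_ = 2×4 = 8
Apply the phenotype rules: C_R_ (8) → red; ccR_ (8) → white
Phenotype counts (out of 16): 8 red, 8 white
white: 8 out of 16 → fraction 1/2
Expected count = 1/2 × 928 = 464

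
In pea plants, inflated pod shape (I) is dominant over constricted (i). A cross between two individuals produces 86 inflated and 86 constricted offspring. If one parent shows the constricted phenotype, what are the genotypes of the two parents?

Observed offspring: 86 inflated, 86 constricted
The observed ratio simplifies to 1:1. One parent shows constricted, so its genotype must be ii. A 1:1 offspring split requires the other parent to be heterozygous (Ii).
Parent genotypes: ii × Ii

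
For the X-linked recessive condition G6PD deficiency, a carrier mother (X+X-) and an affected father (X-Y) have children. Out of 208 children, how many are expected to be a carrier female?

Cross: X+X- × X-Y
Offspring: 1 X+X-, 1 X+Y, 1 X-X-, 1 X-Y
Probability of a carrier female: 1/4
Expected count = 1/4 × 208 = 52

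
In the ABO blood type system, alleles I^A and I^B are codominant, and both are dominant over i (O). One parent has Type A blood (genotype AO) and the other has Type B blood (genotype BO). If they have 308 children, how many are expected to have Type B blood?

Cross: AO × BO
Possible offspring genotypes: 1 AB, 1 AO, 1 BO, 1 OO
Blood type counts: 1 Type AB, 1 Type A, 1 Type B, 1 Type O
Probability of Type B: 1/4
Expected count = 1/4 × 308 = 77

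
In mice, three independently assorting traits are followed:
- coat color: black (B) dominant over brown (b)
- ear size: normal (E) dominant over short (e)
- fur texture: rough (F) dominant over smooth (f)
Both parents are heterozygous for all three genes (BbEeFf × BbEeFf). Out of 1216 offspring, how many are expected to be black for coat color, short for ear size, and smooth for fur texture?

Trihybrid cross: BbEeFf × BbEeFf
Each trait segregates independently with a 3:1 phenotypic ratio, so each gene contributes 3/4 (dominant) or 1/4 (recessive).
Target: black (coat color), short (ear size), smooth (fur texture)
Probability = product of independent per-trait probabilities
= 3/4 × 1/4 × 1/4 = 3/64
Expected count = 3/64 × 1216 = 57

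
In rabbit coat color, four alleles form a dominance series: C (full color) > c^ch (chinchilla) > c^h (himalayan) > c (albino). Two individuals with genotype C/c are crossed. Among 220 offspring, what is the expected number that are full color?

Cross: C/c × C/c
Allele dominance: C > c^ch > c^h > c
Offspring genotypes: 1 C/C, 2 C/c, 1 c/c
Phenotype counts: 3 full color, 1 albino
full color: 3 out of 4 → fraction 3/4
Expected count = 3/4 × 220 = 165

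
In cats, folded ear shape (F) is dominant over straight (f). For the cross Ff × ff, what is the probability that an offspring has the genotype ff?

Punnett square for Ff × ff:
Offspring genotypes: 2 Ff, 2 ff
Total offspring: 4
Count with target: 2
Probability: 2/4 = 1/2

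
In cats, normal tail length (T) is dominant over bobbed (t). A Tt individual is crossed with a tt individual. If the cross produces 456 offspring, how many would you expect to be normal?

Punnett square for Tt × tt:
Offspring genotypes: 2 Tt, 2 tt
normal: 2, bobbed: 2
normal: 2 out of 4 → fraction 1/2
Expected count = 1/2 × 456 = 228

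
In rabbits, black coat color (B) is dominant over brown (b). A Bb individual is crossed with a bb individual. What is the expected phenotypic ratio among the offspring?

Punnett square for Bb × bb:
Offspring genotypes: 2 Bb, 2 bb
black: 2, brown: 2
Ratio: 1:1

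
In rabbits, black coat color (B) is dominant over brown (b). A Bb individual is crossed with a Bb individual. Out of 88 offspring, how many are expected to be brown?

Punnett square for Bb × Bb:
Offspring genotypes: 1 BB, 2 Bb, 1 bb
black: 3, brown: 1
brown: 1 out of 4 → fraction 1/4
Expected count = 1/4 × 88 = 22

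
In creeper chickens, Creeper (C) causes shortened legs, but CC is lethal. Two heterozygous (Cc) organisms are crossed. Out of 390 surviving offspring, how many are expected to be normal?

Cross: Cc × Cc
Punnett square offspring (before lethality): 1 CC, 2 Cc, 1 cc
The CC genotype is lethal (embryos die); surviving offspring: 2 Cc, 1 cc
normal: 1 out of 3 → fraction 1/3
Expected count = 1/3 × 390 = 130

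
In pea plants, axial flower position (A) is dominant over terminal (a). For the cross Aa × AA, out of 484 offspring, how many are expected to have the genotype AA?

Punnett square for Aa × AA:
Offspring genotypes: 2 AA, 2 Aa
Total offspring: 4
Count with target: 2
Probability: 2/4 = 1/2
Expected count = 1/2 × 484 = 242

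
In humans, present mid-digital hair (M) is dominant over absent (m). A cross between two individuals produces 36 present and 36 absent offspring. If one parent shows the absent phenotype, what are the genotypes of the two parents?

Observed offspring: 36 present, 36 absent
The observed ratio simplifies to 1:1. One parent shows absent, so its genotype must be mm. A 1:1 offspring split requires the other parent to be heterozygous (Mm).
Parent genotypes: mm × Mm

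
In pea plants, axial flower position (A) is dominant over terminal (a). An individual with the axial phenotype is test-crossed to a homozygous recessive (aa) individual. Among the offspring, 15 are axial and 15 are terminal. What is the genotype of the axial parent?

Test cross: ? × aa
Offspring: 15 axial, 15 terminal — approximately 1:1.
A 1:1 ratio in a test cross indicates the unknown parent is heterozygous (Aa).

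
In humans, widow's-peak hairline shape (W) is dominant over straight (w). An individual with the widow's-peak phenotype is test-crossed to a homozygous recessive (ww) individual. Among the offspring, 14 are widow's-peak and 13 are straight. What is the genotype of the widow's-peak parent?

Test cross: ? × ww
Offspring: 14 widow's-peak, 13 straight — approximately 1:1.
A 1:1 ratio in a test cross indicates the unknown parent is heterozygous (Ww).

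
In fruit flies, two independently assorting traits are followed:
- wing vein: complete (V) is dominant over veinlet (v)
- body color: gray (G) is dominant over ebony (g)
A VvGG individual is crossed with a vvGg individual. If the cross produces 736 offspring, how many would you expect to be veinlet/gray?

Dihybrid cross VvGG × vvGg — consider each gene separately:
wing vein: Vv × vv → 2 Vv, 2 vv → 2 V_ : 2 vv (out of 4)
body color: GG × Gg → 2 GG, 2 Gg → 4 G_ (out of 4)
Combine (counts out of 4 × 4 = 16): complete/gray (V_G_) = 2×4 = 8; veinlet/gray (vvG_) = 2×4 = 8
Phenotype counts (out of 16): 8 complete/gray, 8 veinlet/gray
veinlet/gray: 8 out of 16 → fraction 1/2
Expected count = 1/2 × 736 = 368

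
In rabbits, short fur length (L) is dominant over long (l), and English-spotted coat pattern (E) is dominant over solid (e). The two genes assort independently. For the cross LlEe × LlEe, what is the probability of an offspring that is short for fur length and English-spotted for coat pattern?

Dihybrid cross LlEe × LlEe — consider each gene separately:
fur length: Ll × Ll → 1 LL, 2 Ll, 1 ll → 3 L_ : 1 ll (out of 4)
coat pattern: Ee × Ee → 1 EE, 2 Ee, 1 ee → 3 E_ : 1 ee (out of 4)
Looking for: short (L_) and English-spotted (E_)
P(short) = 3/4, P(English-spotted) = 3/4
P(both) = 3/4 × 3/4 = 9/16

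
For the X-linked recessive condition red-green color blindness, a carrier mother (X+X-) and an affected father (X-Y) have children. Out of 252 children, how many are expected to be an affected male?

Cross: X+X- × X-Y
Offspring: 1 X+X-, 1 X+Y, 1 X-X-, 1 X-Y
Probability of an affected male: 1/4
Expected count = 1/4 × 252 = 63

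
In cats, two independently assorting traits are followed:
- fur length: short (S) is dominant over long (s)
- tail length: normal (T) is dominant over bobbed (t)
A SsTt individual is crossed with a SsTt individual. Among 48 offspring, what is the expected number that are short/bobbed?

Dihybrid cross SsTt × SsTt — consider each gene separately:
fur length: Ss × Ss → 1 SS, 2 Ss, 1 ss → 3 S_ : 1 ss (out of 4)
tail length: Tt × Tt → 1 TT, 2 Tt, 1 tt → 3 T_ : 1 tt (out of 4)
Combine (counts out of 4 × 4 = 16): short/normal (S_T_) = 3×3 = 9; short/bobbed (S_tt) = 3×1 = 3; long/normal (ssT_) = 1×3 = 3; long/bobbed (sstt) = 1×1 = 1
Phenotype counts (out of 16): 9 short/normal, 3 short/bobbed, 3 long/normal, 1 long/bobbed
short/bobbed: 3 out of 16 → fraction 3/16
Expected count = 3/16 × 48 = 9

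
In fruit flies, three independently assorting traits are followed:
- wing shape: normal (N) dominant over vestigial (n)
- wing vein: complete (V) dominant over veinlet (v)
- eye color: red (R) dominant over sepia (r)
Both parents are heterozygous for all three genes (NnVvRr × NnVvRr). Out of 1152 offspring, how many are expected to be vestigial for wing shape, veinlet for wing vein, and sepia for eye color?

Trihybrid cross: NnVvRr × NnVvRr
Each trait segregates independently with a 3:1 phenotypic ratio, so each gene contributes 3/4 (dominant) or 1/4 (recessive).
Target: vestigial (wing shape), veinlet (wing vein), sepia (eye color)
Probability = product of independent per-trait probabilities
= 1/4 × 1/4 × 1/4 = 1/64
Expected count = 1/64 × 1152 = 18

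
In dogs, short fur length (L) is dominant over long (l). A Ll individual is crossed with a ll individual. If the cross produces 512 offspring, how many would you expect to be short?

Punnett square for Ll × ll:
Offspring genotypes: 2 Ll, 2 ll
short: 2, long: 2
short: 2 out of 4 → fraction 1/2
Expected count = 1/2 × 512 = 256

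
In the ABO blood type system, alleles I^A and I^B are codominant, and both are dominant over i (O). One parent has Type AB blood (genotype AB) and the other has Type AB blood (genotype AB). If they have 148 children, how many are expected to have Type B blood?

Cross: AB × AB
Possible offspring genotypes: 1 AA, 2 AB, 1 BB
Blood type counts: 1 Type A, 2 Type AB, 1 Type B
Probability of Type B: 1/4
Expected count = 1/4 × 148 = 37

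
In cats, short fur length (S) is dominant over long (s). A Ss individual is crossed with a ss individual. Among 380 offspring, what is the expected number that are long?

Punnett square for Ss × ss:
Offspring genotypes: 2 Ss, 2 ss
short: 2, long: 2
long: 2 out of 4 → fraction 1/2
Expected count = 1/2 × 380 = 190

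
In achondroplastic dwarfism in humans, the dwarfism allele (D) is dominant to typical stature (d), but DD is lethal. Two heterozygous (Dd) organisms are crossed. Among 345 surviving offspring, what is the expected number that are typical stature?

Cross: Dd × Dd
Punnett square offspring (before lethality): 1 DD, 2 Dd, 1 dd
The DD genotype is lethal (embryos die); surviving offspring: 2 Dd, 1 dd
typical stature: 1 out of 3 → fraction 1/3
Expected count = 1/3 × 345 = 115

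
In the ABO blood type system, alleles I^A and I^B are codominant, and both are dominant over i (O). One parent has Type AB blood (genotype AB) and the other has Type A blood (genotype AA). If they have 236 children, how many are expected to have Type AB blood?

Cross: AB × AA
Possible offspring genotypes: 2 AA, 2 AB
Blood type counts: 2 Type A, 2 Type AB
Probability of Type AB: 2/4 = 1/2
Expected count = 1/2 × 236 = 118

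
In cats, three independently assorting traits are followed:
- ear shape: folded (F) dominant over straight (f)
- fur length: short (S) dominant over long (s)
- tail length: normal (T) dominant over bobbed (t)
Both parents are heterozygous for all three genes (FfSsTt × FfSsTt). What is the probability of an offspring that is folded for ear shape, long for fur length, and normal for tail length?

Trihybrid cross: FfSsTt × FfSsTt
Each trait segregates independently with a 3:1 phenotypic ratio, so each gene contributes 3/4 (dominant) or 1/4 (recessive).
Target: folded (ear shape), long (fur length), normal (tail length)
Probability = product of independent per-trait probabilities
= 3/4 × 1/4 × 3/4 = 9/64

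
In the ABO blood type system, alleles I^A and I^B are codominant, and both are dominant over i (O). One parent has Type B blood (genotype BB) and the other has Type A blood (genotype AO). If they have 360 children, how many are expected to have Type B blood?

Cross: BB × AO
Possible offspring genotypes: 2 AB, 2 BO
Blood type counts: 2 Type AB, 2 Type B
Probability of Type B: 2/4 = 1/2
Expected count = 1/2 × 360 = 180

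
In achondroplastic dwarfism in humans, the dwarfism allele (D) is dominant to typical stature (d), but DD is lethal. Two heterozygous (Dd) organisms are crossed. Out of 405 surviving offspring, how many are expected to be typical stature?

Cross: Dd × Dd
Punnett square offspring (before lethality): 1 DD, 2 Dd, 1 dd
The DD genotype is lethal (embryos die); surviving offspring: 2 Dd, 1 dd
typical stature: 1 out of 3 → fraction 1/3
Expected count = 1/3 × 405 = 135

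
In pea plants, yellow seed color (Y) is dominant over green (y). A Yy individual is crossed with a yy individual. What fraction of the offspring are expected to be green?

Punnett square for Yy × yy:
Offspring genotypes: 2 Yy, 2 yy
yellow: 2, green: 2
green: 2 out of 4
Probability: 2/4 = 1/2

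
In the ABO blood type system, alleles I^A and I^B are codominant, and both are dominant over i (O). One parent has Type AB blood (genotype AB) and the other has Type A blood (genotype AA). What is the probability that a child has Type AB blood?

Cross: AB × AA
Possible offspring genotypes: 2 AA, 2 AB
Blood type counts: 2 Type A, 2 Type AB
Probability of Type AB: 2/4 = 1/2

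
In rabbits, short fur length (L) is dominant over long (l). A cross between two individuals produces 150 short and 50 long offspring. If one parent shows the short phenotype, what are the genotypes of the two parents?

Observed offspring: 150 short, 50 long
The observed ratio simplifies to 3:1. Long (ll) offspring appear, so each parent must contribute one l allele. The parent stated to show short carries L, so it is Ll. The other parent is then either Ll or ll: Ll × ll would give a 1:1 split, whereas Ll × Ll gives 3:1 — matching the data. So both parents are heterozygous (Ll × Ll).
Parent genotypes: Ll × Ll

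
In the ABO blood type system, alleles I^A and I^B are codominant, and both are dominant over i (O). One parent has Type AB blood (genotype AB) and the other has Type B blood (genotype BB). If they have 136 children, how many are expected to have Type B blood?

Cross: AB × BB
Possible offspring genotypes: 2 AB, 2 BB
Blood type counts: 2 Type AB, 2 Type B
Probability of Type B: 2/4 = 1/2
Expected count = 1/2 × 136 = 68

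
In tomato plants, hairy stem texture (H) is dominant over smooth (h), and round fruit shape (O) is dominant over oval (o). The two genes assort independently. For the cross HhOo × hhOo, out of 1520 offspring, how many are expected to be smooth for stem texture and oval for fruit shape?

Dihybrid cross HhOo × hhOo — consider each gene separately:
stem texture: Hh × hh → 2 Hh, 2 hh → 2 H_ : 2 hh (out of 4)
fruit shape: Oo × Oo → 1 OO, 2 Oo, 1 oo → 3 O_ : 1 oo (out of 4)
Looking for: smooth (hh) and oval (oo)
P(smooth) = 2/4, P(oval) = 1/4
P(both) = 2/4 × 1/4 = 2/16 = 1/8
Expected count = 1/8 × 1520 = 190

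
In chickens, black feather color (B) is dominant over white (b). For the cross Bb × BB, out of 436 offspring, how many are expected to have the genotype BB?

Punnett square for Bb × BB:
Offspring genotypes: 2 BB, 2 Bb
Total offspring: 4
Count with target: 2
Probability: 2/4 = 1/2
Expected count = 1/2 × 436 = 218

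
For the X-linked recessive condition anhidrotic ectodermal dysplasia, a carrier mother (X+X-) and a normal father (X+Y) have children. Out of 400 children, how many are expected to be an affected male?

Cross: X+X- × X+Y
Offspring: 1 X+X+, 1 X+Y, 1 X+X-, 1 X-Y
Probability of an affected male: 1/4
Expected count = 1/4 × 400 = 100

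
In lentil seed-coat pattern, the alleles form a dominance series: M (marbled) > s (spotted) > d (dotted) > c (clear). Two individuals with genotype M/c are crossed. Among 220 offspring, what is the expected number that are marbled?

Cross: M/c × M/c
Allele dominance: M > s > d > c
Offspring genotypes: 1 M/M, 2 M/c, 1 c/c
Phenotype counts: 3 marbled, 1 clear
marbled: 3 out of 4 → fraction 3/4
Expected count = 3/4 × 220 = 165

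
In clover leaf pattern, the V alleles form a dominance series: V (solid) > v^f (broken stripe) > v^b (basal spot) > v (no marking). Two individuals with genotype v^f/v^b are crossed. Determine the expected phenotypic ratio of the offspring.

Cross: v^f/v^b × v^f/v^b
Allele dominance: V > v^f > v^b > v
Offspring genotypes: 1 v^f/v^f, 2 v^f/v^b, 1 v^b/v^b
Phenotype counts: 3 broken stripe, 1 basal spot
Ratio: 3 broken stripe : 1 basal spot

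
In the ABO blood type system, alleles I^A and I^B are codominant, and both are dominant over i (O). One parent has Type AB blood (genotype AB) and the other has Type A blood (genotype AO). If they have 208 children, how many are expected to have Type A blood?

Cross: AB × AO
Possible offspring genotypes: 1 AA, 1 AO, 1 AB, 1 BO
Blood type counts: 2 Type A, 1 Type AB, 1 Type B
Probability of Type A: 2/4 = 1/2
Expected count = 1/2 × 208 = 104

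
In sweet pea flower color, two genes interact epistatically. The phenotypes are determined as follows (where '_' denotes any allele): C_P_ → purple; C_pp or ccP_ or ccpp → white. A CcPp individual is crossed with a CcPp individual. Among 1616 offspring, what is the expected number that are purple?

Cross: CcPp × CcPp — consider each gene separately:
C gene: Cc × Cc → 1 CC, 2 Cc, 1 cc → 3 C_ : 1 cc (out of 4)
P gene: Pp × Pp → 1 PP, 2 Pp, 1 pp → 3 P_ : 1 pp (out of 4)
Genotype classes (out of 4 × 4 = 16): C_P_ = 3×3 = 9; C_pp = 3×1 = 3; ccP_ = 1×3 = 3; ccpp = 1×1 = 1
Apply the phenotype rules: C_P_ (9) → purple; C_pp (3) + ccP_ (3) + ccpp (1) → white
Phenotype counts (out of 16): 9 purple, 7 white
purple: 9 out of 16 → fraction 9/16
Expected count = 9/16 × 1616 = 909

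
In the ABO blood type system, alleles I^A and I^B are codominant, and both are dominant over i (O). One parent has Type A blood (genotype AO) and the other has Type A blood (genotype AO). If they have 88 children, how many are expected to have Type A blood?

Cross: AO × AO
Possible offspring genotypes: 1 AA, 2 AO, 1 OO
Blood type counts: 3 Type A, 1 Type O
Probability of Type A: 3/4
Expected count = 3/4 × 88 = 66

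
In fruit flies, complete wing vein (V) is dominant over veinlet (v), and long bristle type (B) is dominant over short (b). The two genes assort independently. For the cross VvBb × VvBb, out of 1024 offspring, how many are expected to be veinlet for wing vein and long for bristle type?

Dihybrid cross VvBb × VvBb — consider each gene separately:
wing vein: Vv × Vv → 1 VV, 2 Vv, 1 vv → 3 V_ : 1 vv (out of 4)
bristle type: Bb × Bb → 1 BB, 2 Bb, 1 bb → 3 B_ : 1 bb (out of 4)
Looking for: veinlet (vv) and long (B_)
P(veinlet) = 1/4, P(long) = 3/4
P(both) = 1/4 × 3/4 = 3/16
Expected count = 3/16 × 1024 = 192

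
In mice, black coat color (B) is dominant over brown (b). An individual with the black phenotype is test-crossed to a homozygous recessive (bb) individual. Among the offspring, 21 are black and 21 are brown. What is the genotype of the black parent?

Test cross: ? × bb
Offspring: 21 black, 21 brown — approximately 1:1.
A 1:1 ratio in a test cross indicates the unknown parent is heterozygous (Bb).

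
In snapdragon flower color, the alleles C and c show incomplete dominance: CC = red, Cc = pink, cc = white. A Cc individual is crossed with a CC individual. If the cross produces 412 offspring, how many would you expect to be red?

Punnett square for Cc × CC:
Offspring genotypes: 2 CC, 2 Cc
Phenotype counts: 2 red, 2 pink
red: 2 out of 4 → fraction 1/2
Expected count = 1/2 × 412 = 206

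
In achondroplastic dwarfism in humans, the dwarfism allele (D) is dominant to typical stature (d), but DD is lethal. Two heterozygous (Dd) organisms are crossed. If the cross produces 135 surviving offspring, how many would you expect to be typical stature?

Cross: Dd × Dd
Punnett square offspring (before lethality): 1 DD, 2 Dd, 1 dd
The DD genotype is lethal (embryos die); surviving offspring: 2 Dd, 1 dd
typical stature: 1 out of 3 → fraction 1/3
Expected count = 1/3 × 135 = 45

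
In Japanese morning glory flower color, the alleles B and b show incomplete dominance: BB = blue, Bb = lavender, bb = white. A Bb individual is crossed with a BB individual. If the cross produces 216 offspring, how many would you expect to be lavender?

Punnett square for Bb × BB:
Offspring genotypes: 2 BB, 2 Bb
Phenotype counts: 2 blue, 2 lavender
lavender: 2 out of 4 → fraction 1/2
Expected count = 1/2 × 216 = 108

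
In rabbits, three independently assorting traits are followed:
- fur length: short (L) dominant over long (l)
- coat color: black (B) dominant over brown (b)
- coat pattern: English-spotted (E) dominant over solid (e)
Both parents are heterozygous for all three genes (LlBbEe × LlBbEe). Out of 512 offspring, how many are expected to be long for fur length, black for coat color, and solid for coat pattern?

Trihybrid cross: LlBbEe × LlBbEe
Each trait segregates independently with a 3:1 phenotypic ratio, so each gene contributes 3/4 (dominant) or 1/4 (recessive).
Target: long (fur length), black (coat color), solid (coat pattern)
Probability = product of independent per-trait probabilities
= 1/4 × 3/4 × 1/4 = 3/64
Expected count = 3/64 × 512 = 24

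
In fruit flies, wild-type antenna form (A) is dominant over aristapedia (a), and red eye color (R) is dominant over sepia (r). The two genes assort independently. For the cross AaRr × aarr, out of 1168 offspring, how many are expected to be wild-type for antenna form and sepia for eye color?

Dihybrid cross AaRr × aarr — consider each gene separately:
antenna form: Aa × aa → 2 Aa, 2 aa → 2 A_ : 2 aa (out of 4)
eye color: Rr × rr → 2 Rr, 2 rr → 2 R_ : 2 rr (out of 4)
Looking for: wild-type (A_) and sepia (rr)
P(wild-type) = 2/4, P(sepia) = 2/4
P(both) = 2/4 × 2/4 = 4/16 = 1/4
Expected count = 1/4 × 1168 = 292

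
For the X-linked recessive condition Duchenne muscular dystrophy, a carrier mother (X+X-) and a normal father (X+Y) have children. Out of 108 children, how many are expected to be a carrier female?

Cross: X+X- × X+Y
Offspring: 1 X+X+, 1 X+Y, 1 X+X-, 1 X-Y
Probability of a carrier female: 1/4
Expected count = 1/4 × 108 = 27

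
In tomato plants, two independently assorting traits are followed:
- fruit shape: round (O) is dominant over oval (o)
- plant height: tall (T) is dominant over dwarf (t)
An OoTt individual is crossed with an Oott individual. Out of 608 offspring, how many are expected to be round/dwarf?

Dihybrid cross OoTt × Oott — consider each gene separately:
fruit shape: Oo × Oo → 1 OO, 2 Oo, 1 oo → 3 O_ : 1 oo (out of 4)
plant height: Tt × tt → 2 Tt, 2 tt → 2 T_ : 2 tt (out of 4)
Combine (counts out of 4 × 4 = 16): round/tall (O_T_) = 3×2 = 6; round/dwarf (O_tt) = 3×2 = 6; oval/tall (ooT_) = 1×2 = 2; oval/dwarf (oott) = 1×2 = 2
Phenotype counts (out of 16): 6 round/tall, 6 round/dwarf, 2 oval/tall, 2 oval/dwarf
round/dwarf: 6 out of 16 → fraction 3/8
Expected count = 3/8 × 608 = 228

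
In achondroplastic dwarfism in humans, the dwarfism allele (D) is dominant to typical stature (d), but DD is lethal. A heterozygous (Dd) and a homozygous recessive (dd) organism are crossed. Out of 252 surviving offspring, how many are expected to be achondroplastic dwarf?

Cross: Dd × dd
Punnett square offspring (before lethality): 2 Dd, 2 dd
No DD offspring are produced in this cross.
achondroplastic dwarf: 2 out of 4 → fraction 1/2
Expected count = 1/2 × 252 = 126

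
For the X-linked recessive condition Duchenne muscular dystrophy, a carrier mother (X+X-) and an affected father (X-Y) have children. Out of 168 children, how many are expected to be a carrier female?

Cross: X+X- × X-Y
Offspring: 1 X+X-, 1 X+Y, 1 X-X-, 1 X-Y
Probability of a carrier female: 1/4
Expected count = 1/4 × 168 = 42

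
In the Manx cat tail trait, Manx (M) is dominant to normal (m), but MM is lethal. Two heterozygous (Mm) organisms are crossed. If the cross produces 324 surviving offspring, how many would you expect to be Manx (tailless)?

Cross: Mm × Mm
Punnett square offspring (before lethality): 1 MM, 2 Mm, 1 mm
The MM genotype is lethal (embryos die); surviving offspring: 2 Mm, 1 mm
Manx (tailless): 2 out of 3 → fraction 2/3
Expected count = 2/3 × 324 = 216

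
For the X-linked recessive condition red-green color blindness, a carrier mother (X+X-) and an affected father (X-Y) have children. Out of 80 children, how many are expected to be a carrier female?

Cross: X+X- × X-Y
Offspring: 1 X+X-, 1 X+Y, 1 X-X-, 1 X-Y
Probability of a carrier female: 1/4
Expected count = 1/4 × 80 = 20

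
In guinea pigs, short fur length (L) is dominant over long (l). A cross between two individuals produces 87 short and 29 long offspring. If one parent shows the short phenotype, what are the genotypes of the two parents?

Observed offspring: 87 short, 29 long
The observed ratio simplifies to 3:1. Long (ll) offspring appear, so each parent must contribute one l allele. The parent stated to show short carries L, so it is Ll. The other parent is then either Ll or ll: Ll × ll would give a 1:1 split, whereas Ll × Ll gives 3:1 — matching the data. So both parents are heterozygous (Ll × Ll).
Parent genotypes: Ll × Ll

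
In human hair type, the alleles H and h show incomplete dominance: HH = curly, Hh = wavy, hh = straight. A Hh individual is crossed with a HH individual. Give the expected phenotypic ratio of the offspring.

Punnett square for Hh × HH:
Offspring genotypes: 2 HH, 2 Hh
Phenotype counts: 2 curly, 2 wavy
Ratio: 1 curly : 1 wavy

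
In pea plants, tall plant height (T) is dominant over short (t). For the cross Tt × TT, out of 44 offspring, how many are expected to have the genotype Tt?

Punnett square for Tt × TT:
Offspring genotypes: 2 TT, 2 Tt
Total offspring: 4
Count with target: 2
Probability: 2/4 = 1/2
Expected count = 1/2 × 44 = 22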